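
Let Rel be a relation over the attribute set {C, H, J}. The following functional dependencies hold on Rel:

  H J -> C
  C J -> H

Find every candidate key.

{C, J}, {H, J}

Attribute J never appears on the right-hand side of any dependency, so J must belong to every candidate key.
{J}⁺ = {J}, which is not all of the schema, so we must add further attributes.
{C, J}⁺: CJ→H adds H → {C, H, J}.
{H, J}⁺: HJ→C adds C → {C, H, J}.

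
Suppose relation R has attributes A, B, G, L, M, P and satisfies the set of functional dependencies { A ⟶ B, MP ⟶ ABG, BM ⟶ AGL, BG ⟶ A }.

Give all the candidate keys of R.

MP

Attributes M, P never appear on any right-hand side, so every candidate key must contain {M, P}.
{M, P}⁺ = {A, B, G, L, M, P}, which is all of the schema, so {M, P} is the only candidate key.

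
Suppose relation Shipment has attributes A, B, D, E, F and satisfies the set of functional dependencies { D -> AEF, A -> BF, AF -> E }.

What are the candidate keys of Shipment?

Attribute D never appears on the right-hand side of any dependency, so D must belong to every candidate key.
{D}⁺ = {A, B, D, E, F}, which is all of the schema, so {D} is the only candidate key.

{D}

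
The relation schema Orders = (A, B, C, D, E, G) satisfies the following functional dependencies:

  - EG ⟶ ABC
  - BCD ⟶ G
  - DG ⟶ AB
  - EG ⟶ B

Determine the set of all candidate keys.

{D, E, G}, {B, C, D, E}

Attributes D, E never appear on any right-hand side, so every candidate key must contain {D, E}.
{D, E}⁺ = {D, E}, which is not all of the schema, so we must add further attributes.
{D, E, G}⁺: EG→ABC adds A, B, C → {A, B, C, D, E, G}. Minimal: {E, G}⁺ = {A, B, C, E, G}; {D, G}⁺ = {A, B, D, G}; {D, E}⁺ = {D, E} — none reach the full schema.
{B, C, D, E}⁺: BCD→G adds G; DG→AB adds A → {A, B, C, D, E, G}. Minimal: {C, D, E}⁺ = {C, D, E}; {B, D, E}⁺ = {B, D, E}; {B, C, E}⁺ = {B, C, E}; … — none reach the full schema.
Any other superkey contains one of these as a subset, so there are no further candidate keys.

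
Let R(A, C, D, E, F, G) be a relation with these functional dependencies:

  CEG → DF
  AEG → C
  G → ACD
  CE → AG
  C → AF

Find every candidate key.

{C, E}⁺: CE→AG adds A, G; C→AF adds F; CEG→DF adds D → {A, C, D, E, F, G}. Minimal: {E}⁺ = {E}; {C}⁺ = {A, C, F} — none reach the full schema.
{E, G}⁺: G→ACD adds A, C, D; C→AF adds F → {A, C, D, E, F, G}. Minimal: {G}⁺ = {A, C, D, F, G}; {E}⁺ = {E} — none reach the full schema.

(C, E), (E, G)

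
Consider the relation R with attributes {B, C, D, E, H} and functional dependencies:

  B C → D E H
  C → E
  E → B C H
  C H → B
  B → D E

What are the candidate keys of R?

B, C, E

{B}⁺: B→DE adds D, E; E→BCH adds C, H → {B, C, D, E, H}.
{C}⁺: C→E adds E; E→BCH adds B, H; B→DE adds D → {B, C, D, E, H}.
{E}⁺: E→BCH adds B, C, H; B→DE adds D → {B, C, D, E, H}.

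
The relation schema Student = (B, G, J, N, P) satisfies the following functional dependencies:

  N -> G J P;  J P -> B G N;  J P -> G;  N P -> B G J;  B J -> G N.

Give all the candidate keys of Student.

(N); (B, J); (J, P)

{N}⁺: N→GJP adds G, J, P; JP→BGN adds B → {B, G, J, N, P}.
{B, J}⁺: BJ→GN adds G, N; N→GJP adds P → {B, G, J, N, P}.
{J, P}⁺: JP→BGN adds B, G, N → {B, G, J, N, P}.
Any other superkey contains one of these as a subset, so there are no further candidate keys.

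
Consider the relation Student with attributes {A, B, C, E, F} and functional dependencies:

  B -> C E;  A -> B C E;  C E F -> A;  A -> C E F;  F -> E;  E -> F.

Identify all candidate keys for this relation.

(A); (B); (C, E); (C, F)

{A}⁺: A→BCE adds B, C, E; A→CEF adds F → {A, B, C, E, F}.
{B}⁺: B→CE adds C, E; E→F adds F; CEF→A adds A → {A, B, C, E, F}.
{C, E}⁺: E→F adds F; CEF→A adds A; A→BCE adds B → {A, B, C, E, F}. Minimal: {E}⁺ = {E, F}; {C}⁺ = {C} — none reach the full schema.
{C, F}⁺: F→E adds E; CEF→A adds A; A→BCE adds B → {A, B, C, E, F}. Minimal: {F}⁺ = {E, F}; {C}⁺ = {C} — none reach the full schema.
Any other superkey contains one of these as a subset, so there are no further candidate keys.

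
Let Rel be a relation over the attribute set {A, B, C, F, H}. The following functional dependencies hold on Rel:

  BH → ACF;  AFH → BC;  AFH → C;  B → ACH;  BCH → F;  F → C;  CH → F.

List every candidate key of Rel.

{B}⁺: B→ACH adds A, C, H; BCH→F adds F → {A, B, C, F, H}.
{A, C, H}⁺: CH→F adds F; AFH→BC adds B → {A, B, C, F, H}. Minimal: {C, H}⁺ = {C, F, H}; {A, H}⁺ = {A, H}; {A, C}⁺ = {A, C} — none reach the full schema.
{A, F, H}⁺: AFH→BC adds B, C → {A, B, C, F, H}. Minimal: {F, H}⁺ = {C, F, H}; {A, H}⁺ = {A, H}; {A, F}⁺ = {A, C, F} — none reach the full schema.

(B); (A, C, H); (A, F, H)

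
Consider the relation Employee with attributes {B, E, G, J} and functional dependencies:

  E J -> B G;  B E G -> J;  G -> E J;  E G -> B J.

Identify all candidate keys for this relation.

{G}⁺: G→EJ adds E, J; EG→BJ adds B → {B, E, G, J}.
{E, J}⁺: EJ→BG adds B, G → {B, E, G, J}. Minimal: {J}⁺ = {J}; {E}⁺ = {E} — none reach the full schema.
Any other superkey contains one of these as a subset, so there are no further candidate keys.

{G}, {E, J}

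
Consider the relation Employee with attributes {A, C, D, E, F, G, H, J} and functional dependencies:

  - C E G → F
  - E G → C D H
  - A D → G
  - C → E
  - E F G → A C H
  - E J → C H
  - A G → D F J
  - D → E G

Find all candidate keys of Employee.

D, AG, CG, EG

{D}⁺: D→EG adds E, G; EG→CDH adds C, H; CEG→F adds F; EFG→ACH adds A; AG→DFJ adds J → {A, C, D, E, F, G, H, J}.
{A, G}⁺: AG→DFJ adds D, F, J; D→EG adds E; EG→CDH adds C, H → {A, C, D, E, F, G, H, J}. Minimal: {G}⁺ = {G}; {A}⁺ = {A} — none reach the full schema.
{C, G}⁺: C→E adds E; CEG→F adds F; EG→CDH adds D, H; EFG→ACH adds A; AG→DFJ adds J → {A, C, D, E, F, G, H, J}. Minimal: {G}⁺ = {G}; {C}⁺ = {C, E} — none reach the full schema.
{E, G}⁺: EG→CDH adds C, D, H; CEG→F adds F; EFG→ACH adds A; AG→DFJ adds J → {A, C, D, E, F, G, H, J}. Minimal: {G}⁺ = {G}; {E}⁺ = {E} — none reach the full schema.
Any other superkey contains one of these as a subset, so there are no further candidate keys.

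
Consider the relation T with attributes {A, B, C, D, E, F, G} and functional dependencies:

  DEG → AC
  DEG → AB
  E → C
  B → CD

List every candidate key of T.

BEFG, DEFG

Attributes E, F, G never appear on any right-hand side, so every candidate key must contain {E, F, G}.
{E, F, G}⁺ = {C, E, F, G}, which is not all of the schema, so we must add further attributes.
{B, E, F, G}⁺: E→C adds C; B→CD adds D; DEG→AC adds A → {A, B, C, D, E, F, G}.
{D, E, F, G}⁺: DEG→AC adds A, C; DEG→AB adds B → {A, B, C, D, E, F, G}.
Any other superkey contains one of these as a subset, so there are no further candidate keys.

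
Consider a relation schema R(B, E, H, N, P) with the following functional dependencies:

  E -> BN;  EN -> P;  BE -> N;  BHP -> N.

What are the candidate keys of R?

{E, H}

Attributes E, H never appear on any right-hand side, so every candidate key must contain {E, H}.
{E, H}⁺ = {B, E, H, N, P}, which is all of the schema, so {E, H} is the only candidate key.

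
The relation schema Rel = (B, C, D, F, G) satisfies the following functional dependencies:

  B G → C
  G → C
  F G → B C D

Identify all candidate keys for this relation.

(F, G)

Attributes F, G never appear on any right-hand side, so every candidate key must contain {F, G}.
{F, G}⁺ = {B, C, D, F, G}, which is all of the schema, so {F, G} is the only candidate key.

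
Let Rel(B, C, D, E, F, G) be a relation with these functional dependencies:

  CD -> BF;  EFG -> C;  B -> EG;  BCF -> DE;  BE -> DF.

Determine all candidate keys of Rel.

{B}⁺: B→EG adds E, G; BE→DF adds D, F; EFG→C adds C → {B, C, D, E, F, G}.
{C, D}⁺: CD→BF adds B, F; B→EG adds E, G → {B, C, D, E, F, G}. Minimal: {D}⁺ = {D}; {C}⁺ = {C} — none reach the full schema.
{D, E, F, G}⁺: EFG→C adds C; CD→BF adds B → {B, C, D, E, F, G}. Minimal: {E, F, G}⁺ = {C, E, F, G}; {D, F, G}⁺ = {D, F, G}; {D, E, G}⁺ = {D, E, G}; … — none reach the full schema.

{B}, {C, D}, {D, E, F, G}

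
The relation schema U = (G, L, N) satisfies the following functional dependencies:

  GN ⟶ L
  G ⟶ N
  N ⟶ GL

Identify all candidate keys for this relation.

{G}, {N}

{G}⁺: G→N adds N; N→GL adds L → {G, L, N}.
{N}⁺: N→GL adds G, L → {G, L, N}.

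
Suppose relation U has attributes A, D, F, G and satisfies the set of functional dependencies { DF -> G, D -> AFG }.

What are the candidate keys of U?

{D}

Attribute D never appears on the right-hand side of any dependency, so D must belong to every candidate key.
{D}⁺ = {A, D, F, G}, which is all of the schema, so {D} is the only candidate key.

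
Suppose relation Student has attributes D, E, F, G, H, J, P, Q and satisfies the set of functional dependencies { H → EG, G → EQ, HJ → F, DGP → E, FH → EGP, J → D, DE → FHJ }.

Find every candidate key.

{D, E}⁺: DE→FHJ adds F, H, J; H→EG adds G; G→EQ adds Q; FH→EGP adds P → {D, E, F, G, H, J, P, Q}. Minimal: {E}⁺ = {E}; {D}⁺ = {D} — none reach the full schema.
{D, G}⁺: G→EQ adds E, Q; DE→FHJ adds F, H, J; FH→EGP adds P → {D, E, F, G, H, J, P, Q}. Minimal: {G}⁺ = {E, G, Q}; {D}⁺ = {D} — none reach the full schema.
{D, H}⁺: H→EG adds E, G; G→EQ adds Q; DE→FHJ adds F, J; FH→EGP adds P → {D, E, F, G, H, J, P, Q}. Minimal: {H}⁺ = {E, G, H, Q}; {D}⁺ = {D} — none reach the full schema.
{E, J}⁺: J→D adds D; DE→FHJ adds F, H; H→EG adds G; G→EQ adds Q; FH→EGP adds P → {D, E, F, G, H, J, P, Q}. Minimal: {J}⁺ = {D, J}; {E}⁺ = {E} — none reach the full schema.
{G, J}⁺: G→EQ adds E, Q; J→D adds D; DE→FHJ adds F, H; FH→EGP adds P → {D, E, F, G, H, J, P, Q}. Minimal: {J}⁺ = {D, J}; {G}⁺ = {E, G, Q} — none reach the full schema.
{H, J}⁺: H→EG adds E, G; G→EQ adds Q; HJ→F adds F; FH→EGP adds P; J→D adds D → {D, E, F, G, H, J, P, Q}. Minimal: {J}⁺ = {D, J}; {H}⁺ = {E, G, H, Q} — none reach the full schema.
Any other superkey contains one of these as a subset, so there are no further candidate keys.

{D, E}, {D, G}, {D, H}, {E, J}, {G, J}, {H, J}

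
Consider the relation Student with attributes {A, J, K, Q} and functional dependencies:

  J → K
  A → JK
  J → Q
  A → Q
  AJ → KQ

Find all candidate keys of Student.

Attribute A never appears on the right-hand side of any dependency, so A must belong to every candidate key.
{A}⁺ = {A, J, K, Q}, which is all of the schema, so {A} is the only candidate key.

(A)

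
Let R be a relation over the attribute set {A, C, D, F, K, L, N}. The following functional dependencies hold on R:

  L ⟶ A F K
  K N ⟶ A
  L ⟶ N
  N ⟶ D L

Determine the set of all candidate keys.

{C, L}, {C, N}

Attribute C never appears on the right-hand side of any dependency, so C must belong to every candidate key.
{C}⁺ = {C}, which is not all of the schema, so we must add further attributes.
{C, L}⁺: L→AFK adds A, F, K; L→N adds N; N→DL adds D → {A, C, D, F, K, L, N}. Minimal: {L}⁺ = {A, D, F, K, L, N}; {C}⁺ = {C} — none reach the full schema.
{C, N}⁺: N→DL adds D, L; L→AFK adds A, F, K → {A, C, D, F, K, L, N}. Minimal: {N}⁺ = {A, D, F, K, L, N}; {C}⁺ = {C} — none reach the full schema.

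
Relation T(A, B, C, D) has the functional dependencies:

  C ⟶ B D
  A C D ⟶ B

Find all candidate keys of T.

Attributes A, C never appear on any right-hand side, so every candidate key must contain {A, C}.
{A, C}⁺ = {A, B, C, D}, which is all of the schema, so {A, C} is the only candidate key.

{A, C}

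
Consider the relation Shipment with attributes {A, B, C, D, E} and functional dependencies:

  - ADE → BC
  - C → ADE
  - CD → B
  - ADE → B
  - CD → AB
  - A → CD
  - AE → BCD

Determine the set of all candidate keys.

{A}⁺: A→CD adds C, D; C→ADE adds E; CD→B adds B → {A, B, C, D, E}.
{C}⁺: C→ADE adds A, D, E; CD→B adds B → {A, B, C, D, E}.
Any other superkey contains one of these as a subset, so there are no further candidate keys.

{A}, {C}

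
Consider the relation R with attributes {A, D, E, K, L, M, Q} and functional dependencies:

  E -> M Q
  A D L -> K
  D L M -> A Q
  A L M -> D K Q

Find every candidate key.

Attributes E, L never appear on any right-hand side, so every candidate key must contain {E, L}.
{E, L}⁺ = {E, L, M, Q}, which is not all of the schema, so we must add further attributes.
{A, E, L}⁺: E→MQ adds M, Q; ALM→DKQ adds D, K → {A, D, E, K, L, M, Q}. Minimal: {E, L}⁺ = {E, L, M, Q}; {A, L}⁺ = {A, L}; {A, E}⁺ = {A, E, M, Q} — none reach the full schema.
{D, E, L}⁺: E→MQ adds M, Q; DLM→AQ adds A; ALM→DKQ adds K → {A, D, E, K, L, M, Q}. Minimal: {E, L}⁺ = {E, L, M, Q}; {D, L}⁺ = {D, L}; {D, E}⁺ = {D, E, M, Q} — none reach the full schema.
Any other superkey contains one of these as a subset, so there are no further candidate keys.

(A, E, L), (D, E, L)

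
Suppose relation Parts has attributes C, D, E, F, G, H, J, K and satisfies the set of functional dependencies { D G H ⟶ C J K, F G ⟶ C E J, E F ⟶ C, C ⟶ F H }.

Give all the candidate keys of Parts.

{C, D, G}⁺: C→FH adds F, H; DGH→CJK adds J, K; FG→CEJ adds E → {C, D, E, F, G, H, J, K}. Minimal: {D, G}⁺ = {D, G}; {C, G}⁺ = {C, E, F, G, H, J}; {C, D}⁺ = {C, D, F, H} — none reach the full schema.
{D, F, G}⁺: FG→CEJ adds C, E, J; C→FH adds H; DGH→CJK adds K → {C, D, E, F, G, H, J, K}. Minimal: {F, G}⁺ = {C, E, F, G, H, J}; {D, G}⁺ = {D, G}; {D, F}⁺ = {D, F} — none reach the full schema.
{D, G, H}⁺: DGH→CJK adds C, J, K; C→FH adds F; FG→CEJ adds E → {C, D, E, F, G, H, J, K}. Minimal: {G, H}⁺ = {G, H}; {D, H}⁺ = {D, H}; {D, G}⁺ = {D, G} — none reach the full schema.

CDG, DFG, DGH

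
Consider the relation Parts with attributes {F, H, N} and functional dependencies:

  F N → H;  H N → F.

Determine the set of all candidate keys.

{F, N}; {H, N}

Attribute N never appears on the right-hand side of any dependency, so N must belong to every candidate key.
{N}⁺ = {N}, which is not all of the schema, so we must add further attributes.
{F, N}⁺: FN→H adds H → {F, H, N}. Minimal: {N}⁺ = {N}; {F}⁺ = {F} — none reach the full schema.
{H, N}⁺: HN→F adds F → {F, H, N}. Minimal: {N}⁺ = {N}; {H}⁺ = {H} — none reach the full schema.
Any other superkey contains one of these as a subset, so there are no further candidate keys.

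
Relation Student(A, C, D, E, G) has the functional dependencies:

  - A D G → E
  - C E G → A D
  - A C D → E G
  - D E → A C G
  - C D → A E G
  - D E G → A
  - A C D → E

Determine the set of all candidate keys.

{C, D}⁺: CD→AEG adds A, E, G → {A, C, D, E, G}. Minimal: {D}⁺ = {D}; {C}⁺ = {C} — none reach the full schema.
{D, E}⁺: DE→ACG adds A, C, G → {A, C, D, E, G}. Minimal: {E}⁺ = {E}; {D}⁺ = {D} — none reach the full schema.
{A, D, G}⁺: ADG→E adds E; DE→ACG adds C → {A, C, D, E, G}. Minimal: {D, G}⁺ = {D, G}; {A, G}⁺ = {A, G}; {A, D}⁺ = {A, D} — none reach the full schema.
{C, E, G}⁺: CEG→AD adds A, D → {A, C, D, E, G}. Minimal: {E, G}⁺ = {E, G}; {C, G}⁺ = {C, G}; {C, E}⁺ = {C, E} — none reach the full schema.

CD; DE; ADG; CEG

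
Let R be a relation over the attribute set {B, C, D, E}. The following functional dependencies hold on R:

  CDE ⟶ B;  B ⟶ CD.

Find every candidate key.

{B, E}⁺: B→CD adds C, D → {B, C, D, E}. Minimal: {E}⁺ = {E}; {B}⁺ = {B, C, D} — none reach the full schema.
{C, D, E}⁺: CDE→B adds B → {B, C, D, E}. Minimal: {D, E}⁺ = {D, E}; {C, E}⁺ = {C, E}; {C, D}⁺ = {C, D} — none reach the full schema.
Any other superkey contains one of these as a subset, so there are no further candidate keys.

BE; CDE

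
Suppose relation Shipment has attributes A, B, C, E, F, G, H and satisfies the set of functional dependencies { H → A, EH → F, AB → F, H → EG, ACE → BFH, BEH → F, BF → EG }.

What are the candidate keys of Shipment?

{C, H}; {A, B, C}; {A, C, E}

Attribute C never appears on the right-hand side of any dependency, so C must belong to every candidate key.
{C}⁺ = {C}, which is not all of the schema, so we must add further attributes.
{C, H}⁺: H→A adds A; H→EG adds E, G; ACE→BFH adds B, F → {A, B, C, E, F, G, H}. Minimal: {H}⁺ = {A, E, F, G, H}; {C}⁺ = {C} — none reach the full schema.
{A, B, C}⁺: AB→F adds F; BF→EG adds E, G; ACE→BFH adds H → {A, B, C, E, F, G, H}. Minimal: {B, C}⁺ = {B, C}; {A, C}⁺ = {A, C}; {A, B}⁺ = {A, B, E, F, G} — none reach the full schema.
{A, C, E}⁺: ACE→BFH adds B, F, H; BF→EG adds G → {A, B, C, E, F, G, H}. Minimal: {C, E}⁺ = {C, E}; {A, E}⁺ = {A, E}; {A, C}⁺ = {A, C} — none reach the full schema.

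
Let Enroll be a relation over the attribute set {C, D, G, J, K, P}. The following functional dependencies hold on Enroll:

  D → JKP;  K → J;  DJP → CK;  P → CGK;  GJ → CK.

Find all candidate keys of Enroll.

{D}

Attribute D never appears on the right-hand side of any dependency, so D must belong to every candidate key.
{D}⁺ = {C, D, G, J, K, P}, which is all of the schema, so {D} is the only candidate key.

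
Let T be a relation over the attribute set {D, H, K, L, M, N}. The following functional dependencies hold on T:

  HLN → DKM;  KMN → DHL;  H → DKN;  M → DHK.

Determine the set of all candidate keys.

{M}⁺: M→DHK adds D, H, K; H→DKN adds N; KMN→DHL adds L → {D, H, K, L, M, N}.
{H, L}⁺: H→DKN adds D, K, N; HLN→DKM adds M → {D, H, K, L, M, N}. Minimal: {L}⁺ = {L}; {H}⁺ = {D, H, K, N} — none reach the full schema.
Any other superkey contains one of these as a subset, so there are no further candidate keys.

M; HL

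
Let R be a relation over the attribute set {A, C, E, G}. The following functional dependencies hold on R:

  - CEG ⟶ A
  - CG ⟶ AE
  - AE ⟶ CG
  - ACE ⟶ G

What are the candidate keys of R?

{A, E}⁺: AE→CG adds C, G → {A, C, E, G}. Minimal: {E}⁺ = {E}; {A}⁺ = {A} — none reach the full schema.
{C, G}⁺: CG→AE adds A, E → {A, C, E, G}. Minimal: {G}⁺ = {G}; {C}⁺ = {C} — none reach the full schema.

(A, E); (C, G)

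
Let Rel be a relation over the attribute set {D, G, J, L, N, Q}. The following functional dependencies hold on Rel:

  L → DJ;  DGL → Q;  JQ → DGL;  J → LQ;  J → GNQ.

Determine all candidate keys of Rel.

{J}, {L}

{J}⁺: J→LQ adds L, Q; J→GNQ adds G, N; L→DJ adds D → {D, G, J, L, N, Q}.
{L}⁺: L→DJ adds D, J; J→LQ adds Q; J→GNQ adds G, N → {D, G, J, L, N, Q}.
Any other superkey contains one of these as a subset, so there are no further candidate keys.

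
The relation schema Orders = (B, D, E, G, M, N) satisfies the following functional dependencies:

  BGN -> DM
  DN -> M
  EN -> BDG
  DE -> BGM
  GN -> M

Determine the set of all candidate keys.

EN

Attributes E, N never appear on any right-hand side, so every candidate key must contain {E, N}.
{E, N}⁺ = {B, D, E, G, M, N}, which is all of the schema, so {E, N} is the only candidate key.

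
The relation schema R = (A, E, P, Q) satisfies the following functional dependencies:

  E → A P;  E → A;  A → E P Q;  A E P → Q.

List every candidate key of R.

{A}⁺: A→EPQ adds E, P, Q → {A, E, P, Q}.
{E}⁺: E→AP adds A, P; A→EPQ adds Q → {A, E, P, Q}.
Any other superkey contains one of these as a subset, so there are no further candidate keys.

(A), (E)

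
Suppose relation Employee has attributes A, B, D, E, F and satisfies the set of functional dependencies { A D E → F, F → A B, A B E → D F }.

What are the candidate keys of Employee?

Attribute E never appears on the right-hand side of any dependency, so E must belong to every candidate key.
{E}⁺ = {E}, which is not all of the schema, so we must add further attributes.
{E, F}⁺: F→AB adds A, B; ABE→DF adds D → {A, B, D, E, F}. Minimal: {F}⁺ = {A, B, F}; {E}⁺ = {E} — none reach the full schema.
{A, B, E}⁺: ABE→DF adds D, F → {A, B, D, E, F}. Minimal: {B, E}⁺ = {B, E}; {A, E}⁺ = {A, E}; {A, B}⁺ = {A, B} — none reach the full schema.
{A, D, E}⁺: ADE→F adds F; F→AB adds B → {A, B, D, E, F}. Minimal: {D, E}⁺ = {D, E}; {A, E}⁺ = {A, E}; {A, D}⁺ = {A, D} — none reach the full schema.
Any other superkey contains one of these as a subset, so there are no further candidate keys.

EF; ABE; ADE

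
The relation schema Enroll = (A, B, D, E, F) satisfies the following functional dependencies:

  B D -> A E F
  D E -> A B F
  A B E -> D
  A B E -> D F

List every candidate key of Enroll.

{B, D}⁺: BD→AEF adds A, E, F → {A, B, D, E, F}. Minimal: {D}⁺ = {D}; {B}⁺ = {B} — none reach the full schema.
{D, E}⁺: DE→ABF adds A, B, F → {A, B, D, E, F}. Minimal: {E}⁺ = {E}; {D}⁺ = {D} — none reach the full schema.
{A, B, E}⁺: ABE→D adds D; ABE→DF adds F → {A, B, D, E, F}. Minimal: {B, E}⁺ = {B, E}; {A, E}⁺ = {A, E}; {A, B}⁺ = {A, B} — none reach the full schema.
Any other superkey contains one of these as a subset, so there are no further candidate keys.

(B, D); (D, E); (A, B, E)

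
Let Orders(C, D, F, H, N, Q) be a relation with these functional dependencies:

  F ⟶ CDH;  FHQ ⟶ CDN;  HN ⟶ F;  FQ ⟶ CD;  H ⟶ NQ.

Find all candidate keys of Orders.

{F}, {H}

{F}⁺: F→CDH adds C, D, H; H→NQ adds N, Q → {C, D, F, H, N, Q}.
{H}⁺: H→NQ adds N, Q; HN→F adds F; FQ→CD adds C, D → {C, D, F, H, N, Q}.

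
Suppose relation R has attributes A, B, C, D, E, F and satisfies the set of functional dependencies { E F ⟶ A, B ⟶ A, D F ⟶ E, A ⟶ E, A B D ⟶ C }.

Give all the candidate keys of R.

{B, D, F}⁺: B→A adds A; DF→E adds E; ABD→C adds C → {A, B, C, D, E, F}. Minimal: {D, F}⁺ = {A, D, E, F}; {B, F}⁺ = {A, B, E, F}; {B, D}⁺ = {A, B, C, D, E} — none reach the full schema.
No other minimal superkey exists.

(B, D, F)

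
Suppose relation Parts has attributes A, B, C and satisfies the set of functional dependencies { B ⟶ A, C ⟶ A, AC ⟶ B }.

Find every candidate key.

{C}

Attribute C never appears on the right-hand side of any dependency, so C must belong to every candidate key.
{C}⁺ = {A, B, C}, which is all of the schema, so {C} is the only candidate key.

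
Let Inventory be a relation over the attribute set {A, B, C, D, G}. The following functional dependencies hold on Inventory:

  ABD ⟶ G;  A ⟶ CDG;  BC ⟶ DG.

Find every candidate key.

{A, B}⁺: A→CDG adds C, D, G → {A, B, C, D, G}. Minimal: {B}⁺ = {B}; {A}⁺ = {A, C, D, G} — none reach the full schema.
No other minimal superkey exists.

{A, B}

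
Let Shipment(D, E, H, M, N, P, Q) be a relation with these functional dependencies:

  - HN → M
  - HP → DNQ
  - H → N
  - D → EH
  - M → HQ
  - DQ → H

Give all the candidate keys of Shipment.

{D, P}⁺: D→EH adds E, H; HP→DNQ adds N, Q; HN→M adds M → {D, E, H, M, N, P, Q}. Minimal: {P}⁺ = {P}; {D}⁺ = {D, E, H, M, N, Q} — none reach the full schema.
{H, P}⁺: HP→DNQ adds D, N, Q; D→EH adds E; HN→M adds M → {D, E, H, M, N, P, Q}. Minimal: {P}⁺ = {P}; {H}⁺ = {H, M, N, Q} — none reach the full schema.
{M, P}⁺: M→HQ adds H, Q; HP→DNQ adds D, N; D→EH adds E → {D, E, H, M, N, P, Q}. Minimal: {P}⁺ = {P}; {M}⁺ = {H, M, N, Q} — none reach the full schema.
Any other superkey contains one of these as a subset, so there are no further candidate keys.

{D, P}, {H, P}, {M, P}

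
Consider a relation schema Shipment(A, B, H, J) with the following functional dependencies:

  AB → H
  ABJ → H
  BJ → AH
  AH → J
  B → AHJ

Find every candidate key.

{B}⁺: B→AHJ adds A, H, J → {A, B, H, J}.

{B}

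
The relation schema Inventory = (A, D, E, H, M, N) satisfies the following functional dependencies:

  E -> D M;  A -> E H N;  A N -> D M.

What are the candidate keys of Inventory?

Attribute A never appears on the right-hand side of any dependency, so A must belong to every candidate key.
{A}⁺ = {A, D, E, H, M, N}, which is all of the schema, so {A} is the only candidate key.

{A}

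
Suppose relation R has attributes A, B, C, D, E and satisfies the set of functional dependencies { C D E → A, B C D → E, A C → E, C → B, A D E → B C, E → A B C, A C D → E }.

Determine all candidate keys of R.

Attribute D never appears on the right-hand side of any dependency, so D must belong to every candidate key.
{D}⁺ = {D}, which is not all of the schema, so we must add further attributes.
{C, D}⁺: C→B adds B; BCD→E adds E; E→ABC adds A → {A, B, C, D, E}. Minimal: {D}⁺ = {D}; {C}⁺ = {B, C} — none reach the full schema.
{D, E}⁺: E→ABC adds A, B, C → {A, B, C, D, E}. Minimal: {E}⁺ = {A, B, C, E}; {D}⁺ = {D} — none reach the full schema.
Any other superkey contains one of these as a subset, so there are no further candidate keys.

{C, D}, {D, E}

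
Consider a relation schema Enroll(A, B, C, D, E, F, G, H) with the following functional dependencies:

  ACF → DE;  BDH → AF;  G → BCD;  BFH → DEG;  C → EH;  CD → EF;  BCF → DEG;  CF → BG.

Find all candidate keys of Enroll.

{G}, {C, D}, {C, F}, {B, D, H}, {B, F, H}

{G}⁺: G→BCD adds B, C, D; C→EH adds E, H; CD→EF adds F; BDH→AF adds A → {A, B, C, D, E, F, G, H}.
{C, D}⁺: C→EH adds E, H; CD→EF adds F; CF→BG adds B, G; BDH→AF adds A → {A, B, C, D, E, F, G, H}. Minimal: {D}⁺ = {D}; {C}⁺ = {C, E, H} — none reach the full schema.
{C, F}⁺: C→EH adds E, H; CF→BG adds B, G; G→BCD adds D; BDH→AF adds A → {A, B, C, D, E, F, G, H}. Minimal: {F}⁺ = {F}; {C}⁺ = {C, E, H} — none reach the full schema.
{B, D, H}⁺: BDH→AF adds A, F; BFH→DEG adds E, G; G→BCD adds C → {A, B, C, D, E, F, G, H}. Minimal: {D, H}⁺ = {D, H}; {B, H}⁺ = {B, H}; {B, D}⁺ = {B, D} — none reach the full schema.
{B, F, H}⁺: BFH→DEG adds D, E, G; BDH→AF adds A; G→BCD adds C → {A, B, C, D, E, F, G, H}. Minimal: {F, H}⁺ = {F, H}; {B, H}⁺ = {B, H}; {B, F}⁺ = {B, F} — none reach the full schema.
Any other superkey contains one of these as a subset, so there are no further candidate keys.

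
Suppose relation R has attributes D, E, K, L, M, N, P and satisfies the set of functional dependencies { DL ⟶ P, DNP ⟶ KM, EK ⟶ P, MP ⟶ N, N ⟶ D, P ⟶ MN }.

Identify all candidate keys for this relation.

Attributes E, L never appear on any right-hand side, so every candidate key must contain {E, L}.
{E, L}⁺ = {E, L}, which is not all of the schema, so we must add further attributes.
{D, E, L}⁺: DL→P adds P; P→MN adds M, N; DNP→KM adds K → {D, E, K, L, M, N, P}.
{E, K, L}⁺: EK→P adds P; P→MN adds M, N; N→D adds D → {D, E, K, L, M, N, P}.
{E, L, N}⁺: N→D adds D; DL→P adds P; DNP→KM adds K, M → {D, E, K, L, M, N, P}.
{E, L, P}⁺: P→MN adds M, N; N→D adds D; DNP→KM adds K → {D, E, K, L, M, N, P}.

(D, E, L), (E, K, L), (E, L, N), (E, L, P)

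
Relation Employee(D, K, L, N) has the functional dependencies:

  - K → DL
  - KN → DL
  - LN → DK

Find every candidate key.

(K, N), (L, N)

{K, N}⁺: K→DL adds D, L → {D, K, L, N}. Minimal: {N}⁺ = {N}; {K}⁺ = {D, K, L} — none reach the full schema.
{L, N}⁺: LN→DK adds D, K → {D, K, L, N}. Minimal: {N}⁺ = {N}; {L}⁺ = {L} — none reach the full schema.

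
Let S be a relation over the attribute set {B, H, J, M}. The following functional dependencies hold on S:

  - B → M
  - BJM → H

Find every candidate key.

{B, J}⁺: B→M adds M; BJM→H adds H → {B, H, J, M}. Minimal: {J}⁺ = {J}; {B}⁺ = {B, M} — none reach the full schema.
No other minimal superkey exists.

(B, J)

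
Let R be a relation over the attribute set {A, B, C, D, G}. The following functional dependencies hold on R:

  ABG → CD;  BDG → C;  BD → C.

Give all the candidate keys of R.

{A, B, G}

{A, B, G}⁺: ABG→CD adds C, D → {A, B, C, D, G}. Minimal: {B, G}⁺ = {B, G}; {A, G}⁺ = {A, G}; {A, B}⁺ = {A, B} — none reach the full schema.
No other minimal superkey exists.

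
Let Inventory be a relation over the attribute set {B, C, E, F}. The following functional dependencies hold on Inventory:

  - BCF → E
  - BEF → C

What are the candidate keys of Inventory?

{B, C, F}⁺: BCF→E adds E → {B, C, E, F}. Minimal: {C, F}⁺ = {C, F}; {B, F}⁺ = {B, F}; {B, C}⁺ = {B, C} — none reach the full schema.
{B, E, F}⁺: BEF→C adds C → {B, C, E, F}. Minimal: {E, F}⁺ = {E, F}; {B, F}⁺ = {B, F}; {B, E}⁺ = {B, E} — none reach the full schema.

BCF, BEF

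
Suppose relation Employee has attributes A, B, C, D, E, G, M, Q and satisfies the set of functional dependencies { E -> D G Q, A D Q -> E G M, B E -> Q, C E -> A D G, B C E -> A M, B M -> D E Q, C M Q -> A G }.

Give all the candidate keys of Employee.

{B, C, E}, {B, C, M}, {A, B, C, D, Q}

Attributes B, C never appear on any right-hand side, so every candidate key must contain {B, C}.
{B, C}⁺ = {B, C}, which is not all of the schema, so we must add further attributes.
{B, C, E}⁺: E→DGQ adds D, G, Q; CE→ADG adds A; BCE→AM adds M → {A, B, C, D, E, G, M, Q}. Minimal: {C, E}⁺ = {A, C, D, E, G, M, Q}; {B, E}⁺ = {B, D, E, G, Q}; {B, C}⁺ = {B, C} — none reach the full schema.
{B, C, M}⁺: BM→DEQ adds D, E, Q; CMQ→AG adds A, G → {A, B, C, D, E, G, M, Q}. Minimal: {C, M}⁺ = {C, M}; {B, M}⁺ = {B, D, E, G, M, Q}; {B, C}⁺ = {B, C} — none reach the full schema.
{A, B, C, D, Q}⁺: ADQ→EGM adds E, G, M → {A, B, C, D, E, G, M, Q}. Minimal: {B, C, D, Q}⁺ = {B, C, D, Q}; {A, C, D, Q}⁺ = {A, C, D, E, G, M, Q}; {A, B, D, Q}⁺ = {A, B, D, E, G, M, Q}; … — none reach the full schema.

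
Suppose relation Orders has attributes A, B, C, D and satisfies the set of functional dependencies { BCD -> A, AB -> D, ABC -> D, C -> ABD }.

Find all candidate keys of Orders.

(C)

Attribute C never appears on the right-hand side of any dependency, so C must belong to every candidate key.
{C}⁺ = {A, B, C, D}, which is all of the schema, so {C} is the only candidate key.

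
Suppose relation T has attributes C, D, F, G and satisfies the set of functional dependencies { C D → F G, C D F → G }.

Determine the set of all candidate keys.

Attributes C, D never appear on any right-hand side, so every candidate key must contain {C, D}.
{C, D}⁺ = {C, D, F, G}, which is all of the schema, so {C, D} is the only candidate key.

{C, D}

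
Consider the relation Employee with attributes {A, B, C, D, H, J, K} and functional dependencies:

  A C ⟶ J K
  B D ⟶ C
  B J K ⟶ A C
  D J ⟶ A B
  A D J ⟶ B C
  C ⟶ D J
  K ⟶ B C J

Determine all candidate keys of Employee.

(C, H); (H, K); (B, D, H); (D, H, J)

Attribute H never appears on the right-hand side of any dependency, so H must belong to every candidate key.
{H}⁺ = {H}, which is not all of the schema, so we must add further attributes.
{C, H}⁺: C→DJ adds D, J; DJ→AB adds A, B; AC→JK adds K → {A, B, C, D, H, J, K}. Minimal: {H}⁺ = {H}; {C}⁺ = {A, B, C, D, J, K} — none reach the full schema.
{H, K}⁺: K→BCJ adds B, C, J; BJK→AC adds A; C→DJ adds D → {A, B, C, D, H, J, K}. Minimal: {K}⁺ = {A, B, C, D, J, K}; {H}⁺ = {H} — none reach the full schema.
{B, D, H}⁺: BD→C adds C; C→DJ adds J; DJ→AB adds A; AC→JK adds K → {A, B, C, D, H, J, K}. Minimal: {D, H}⁺ = {D, H}; {B, H}⁺ = {B, H}; {B, D}⁺ = {A, B, C, D, J, K} — none reach the full schema.
{D, H, J}⁺: DJ→AB adds A, B; ADJ→BC adds C; AC→JK adds K → {A, B, C, D, H, J, K}. Minimal: {H, J}⁺ = {H, J}; {D, J}⁺ = {A, B, C, D, J, K}; {D, H}⁺ = {D, H} — none reach the full schema.
Any other superkey contains one of these as a subset, so there are no further candidate keys.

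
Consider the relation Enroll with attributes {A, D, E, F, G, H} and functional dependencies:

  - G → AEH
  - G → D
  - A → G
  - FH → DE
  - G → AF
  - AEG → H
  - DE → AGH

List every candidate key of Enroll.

{A}⁺: A→G adds G; G→AF adds F; G→AEH adds E, H; G→D adds D → {A, D, E, F, G, H}.
{G}⁺: G→AEH adds A, E, H; G→D adds D; G→AF adds F → {A, D, E, F, G, H}.
{D, E}⁺: DE→AGH adds A, G, H; G→AF adds F → {A, D, E, F, G, H}. Minimal: {E}⁺ = {E}; {D}⁺ = {D} — none reach the full schema.
{F, H}⁺: FH→DE adds D, E; DE→AGH adds A, G → {A, D, E, F, G, H}. Minimal: {H}⁺ = {H}; {F}⁺ = {F} — none reach the full schema.
Any other superkey contains one of these as a subset, so there are no further candidate keys.

(A), (G), (D, E), (F, H)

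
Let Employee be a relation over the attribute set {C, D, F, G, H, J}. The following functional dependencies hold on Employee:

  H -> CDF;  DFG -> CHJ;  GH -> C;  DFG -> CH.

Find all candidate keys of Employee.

GH, DFG

Attribute G never appears on the right-hand side of any dependency, so G must belong to every candidate key.
{G}⁺ = {G}, which is not all of the schema, so we must add further attributes.
{G, H}⁺: H→CDF adds C, D, F; DFG→CHJ adds J → {C, D, F, G, H, J}.
{D, F, G}⁺: DFG→CHJ adds C, H, J → {C, D, F, G, H, J}.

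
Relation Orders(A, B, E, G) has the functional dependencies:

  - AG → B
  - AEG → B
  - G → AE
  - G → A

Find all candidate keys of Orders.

Attribute G never appears on the right-hand side of any dependency, so G must belong to every candidate key.
{G}⁺ = {A, B, E, G}, which is all of the schema, so {G} is the only candidate key.

{G}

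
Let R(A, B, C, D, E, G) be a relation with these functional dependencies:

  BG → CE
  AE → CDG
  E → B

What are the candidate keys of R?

AE, ABG

Attribute A never appears on the right-hand side of any dependency, so A must belong to every candidate key.
{A}⁺ = {A}, which is not all of the schema, so we must add further attributes.
{A, E}⁺: AE→CDG adds C, D, G; E→B adds B → {A, B, C, D, E, G}.
{A, B, G}⁺: BG→CE adds C, E; AE→CDG adds D → {A, B, C, D, E, G}.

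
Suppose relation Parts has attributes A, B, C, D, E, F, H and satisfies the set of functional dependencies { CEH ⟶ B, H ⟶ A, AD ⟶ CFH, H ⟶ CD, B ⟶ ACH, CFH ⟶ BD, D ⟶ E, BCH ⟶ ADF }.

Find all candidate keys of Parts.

{B}⁺: B→ACH adds A, C, H; BCH→ADF adds D, F; D→E adds E → {A, B, C, D, E, F, H}.
{H}⁺: H→A adds A; H→CD adds C, D; D→E adds E; CEH→B adds B; AD→CFH adds F → {A, B, C, D, E, F, H}.
{A, D}⁺: AD→CFH adds C, F, H; CFH→BD adds B; D→E adds E → {A, B, C, D, E, F, H}. Minimal: {D}⁺ = {D, E}; {A}⁺ = {A} — none reach the full schema.
Any other superkey contains one of these as a subset, so there are no further candidate keys.

{B}, {H}, {A, D}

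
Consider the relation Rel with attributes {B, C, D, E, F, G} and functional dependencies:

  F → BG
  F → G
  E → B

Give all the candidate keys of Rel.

Attributes C, D, E, F never appear on any right-hand side, so every candidate key must contain {C, D, E, F}.
{C, D, E, F}⁺ = {B, C, D, E, F, G}, which is all of the schema, so {C, D, E, F} is the only candidate key.

(C, D, E, F)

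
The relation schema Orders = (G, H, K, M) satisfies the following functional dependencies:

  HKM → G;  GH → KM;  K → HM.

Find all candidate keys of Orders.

(K), (G, H)

{K}⁺: K→HM adds H, M; HKM→G adds G → {G, H, K, M}.
{G, H}⁺: GH→KM adds K, M → {G, H, K, M}.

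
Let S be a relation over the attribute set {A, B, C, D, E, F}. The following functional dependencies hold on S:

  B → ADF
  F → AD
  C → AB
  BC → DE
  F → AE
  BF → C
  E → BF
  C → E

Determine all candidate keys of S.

{B}⁺: B→ADF adds A, D, F; F→AE adds E; BF→C adds C → {A, B, C, D, E, F}.
{C}⁺: C→AB adds A, B; BC→DE adds D, E; E→BF adds F → {A, B, C, D, E, F}.
{E}⁺: E→BF adds B, F; B→ADF adds A, D; BF→C adds C → {A, B, C, D, E, F}.
{F}⁺: F→AD adds A, D; F→AE adds E; E→BF adds B; BF→C adds C → {A, B, C, D, E, F}.

(B), (C), (E), (F)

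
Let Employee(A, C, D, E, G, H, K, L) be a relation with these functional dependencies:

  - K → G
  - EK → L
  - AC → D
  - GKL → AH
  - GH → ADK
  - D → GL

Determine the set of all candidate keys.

Attributes C, E never appear on any right-hand side, so every candidate key must contain {C, E}.
{C, E}⁺ = {C, E}, which is not all of the schema, so we must add further attributes.
{C, E, K}⁺: K→G adds G; EK→L adds L; GKL→AH adds A, H; GH→ADK adds D → {A, C, D, E, G, H, K, L}. Minimal: {E, K}⁺ = {A, D, E, G, H, K, L}; {C, K}⁺ = {C, G, K}; {C, E}⁺ = {C, E} — none reach the full schema.
{A, C, E, H}⁺: AC→D adds D; D→GL adds G, L; GH→ADK adds K → {A, C, D, E, G, H, K, L}. Minimal: {C, E, H}⁺ = {C, E, H}; {A, E, H}⁺ = {A, E, H}; {A, C, H}⁺ = {A, C, D, G, H, K, L}; … — none reach the full schema.
{C, D, E, H}⁺: D→GL adds G, L; GH→ADK adds A, K → {A, C, D, E, G, H, K, L}. Minimal: {D, E, H}⁺ = {A, D, E, G, H, K, L}; {C, E, H}⁺ = {C, E, H}; {C, D, H}⁺ = {A, C, D, G, H, K, L}; … — none reach the full schema.
{C, E, G, H}⁺: GH→ADK adds A, D, K; D→GL adds L → {A, C, D, E, G, H, K, L}. Minimal: {E, G, H}⁺ = {A, D, E, G, H, K, L}; {C, G, H}⁺ = {A, C, D, G, H, K, L}; {C, E, H}⁺ = {C, E, H}; … — none reach the full schema.

CEK; ACEH; CDEH; CEGH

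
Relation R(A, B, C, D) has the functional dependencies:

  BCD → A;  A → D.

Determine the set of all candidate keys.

{A, B, C}, {B, C, D}

{A, B, C}⁺: A→D adds D → {A, B, C, D}. Minimal: {B, C}⁺ = {B, C}; {A, C}⁺ = {A, C, D}; {A, B}⁺ = {A, B, D} — none reach the full schema.
{B, C, D}⁺: BCD→A adds A → {A, B, C, D}. Minimal: {C, D}⁺ = {C, D}; {B, D}⁺ = {B, D}; {B, C}⁺ = {B, C} — none reach the full schema.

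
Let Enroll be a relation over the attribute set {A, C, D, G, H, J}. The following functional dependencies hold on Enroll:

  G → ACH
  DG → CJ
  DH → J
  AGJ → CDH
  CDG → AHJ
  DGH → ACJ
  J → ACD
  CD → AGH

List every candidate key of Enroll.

{J}⁺: J→ACD adds A, C, D; CD→AGH adds G, H → {A, C, D, G, H, J}.
{C, D}⁺: CD→AGH adds A, G, H; DG→CJ adds J → {A, C, D, G, H, J}.
{D, G}⁺: G→ACH adds A, C, H; DG→CJ adds J → {A, C, D, G, H, J}.
{D, H}⁺: DH→J adds J; J→ACD adds A, C; CD→AGH adds G → {A, C, D, G, H, J}.
Any other superkey contains one of these as a subset, so there are no further candidate keys.

{J}, {C, D}, {D, G}, {D, H}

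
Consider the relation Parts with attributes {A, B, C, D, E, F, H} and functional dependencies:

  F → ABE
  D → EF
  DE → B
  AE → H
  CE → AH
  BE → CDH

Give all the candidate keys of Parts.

{D}⁺: D→EF adds E, F; DE→B adds B; BE→CDH adds C, H; F→ABE adds A → {A, B, C, D, E, F, H}.
{F}⁺: F→ABE adds A, B, E; AE→H adds H; BE→CDH adds C, D → {A, B, C, D, E, F, H}.
{B, E}⁺: BE→CDH adds C, D, H; D→EF adds F; CE→AH adds A → {A, B, C, D, E, F, H}. Minimal: {E}⁺ = {E}; {B}⁺ = {B} — none reach the full schema.
Any other superkey contains one of these as a subset, so there are no further candidate keys.

(D), (F), (B, E)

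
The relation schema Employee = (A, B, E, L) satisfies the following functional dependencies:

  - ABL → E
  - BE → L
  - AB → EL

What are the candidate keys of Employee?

{A, B}⁺: AB→EL adds E, L → {A, B, E, L}.

AB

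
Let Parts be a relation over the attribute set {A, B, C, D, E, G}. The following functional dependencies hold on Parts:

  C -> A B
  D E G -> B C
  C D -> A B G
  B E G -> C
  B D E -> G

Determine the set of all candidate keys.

{B, D, E}⁺: BDE→G adds G; DEG→BC adds C; CD→ABG adds A → {A, B, C, D, E, G}.
{C, D, E}⁺: C→AB adds A, B; CD→ABG adds G → {A, B, C, D, E, G}.
{D, E, G}⁺: DEG→BC adds B, C; CD→ABG adds A → {A, B, C, D, E, G}.
Any other superkey contains one of these as a subset, so there are no further candidate keys.

{B, D, E}, {C, D, E}, {D, E, G}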